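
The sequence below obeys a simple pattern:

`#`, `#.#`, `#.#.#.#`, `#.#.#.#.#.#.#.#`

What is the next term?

#.#.#.#.#.#.#.#.#.#.#.#.#.#.#.#

Each string is two copies of the previous one joined by '.'.
So the next term is two copies of #.#.#.#.#.#.#.# with '.' between the halves.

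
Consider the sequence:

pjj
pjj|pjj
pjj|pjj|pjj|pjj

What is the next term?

Each string is two copies of the previous one joined by '|'.
So the next term is two copies of pjj|pjj|pjj|pjj with '|' between the halves.

pjj|pjj|pjj|pjj|pjj|pjj|pjj|pjj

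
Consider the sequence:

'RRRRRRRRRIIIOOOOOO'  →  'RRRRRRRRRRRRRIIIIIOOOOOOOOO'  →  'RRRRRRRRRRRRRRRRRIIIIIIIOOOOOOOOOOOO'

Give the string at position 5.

Reading off run lengths: R runs 9, 13, 17; I runs 3, 5, 7; O runs 6, 9, 12 — each is linear in n, where the shown terms are n = 2, 3, 4.
Setting n = 6 gives 25, 11, 18 characters in each block.

RRRRRRRRRRRRRRRRRRRRRRRRRIIIIIIIIIIIOOOOOOOOOOOOOOOOOO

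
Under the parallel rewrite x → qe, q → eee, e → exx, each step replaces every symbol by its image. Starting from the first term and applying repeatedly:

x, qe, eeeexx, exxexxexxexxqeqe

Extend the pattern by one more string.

φ(exxexxexxexxqeqe) expands symbol-by-symbol to exx qe qe exx qe qe exx qe qe exx qe qe eee exx eee exx; joining the 16 pieces gives the next term.

exxqeqeexxqeqeexxqeqeexxqeqeeeeexxeeeexx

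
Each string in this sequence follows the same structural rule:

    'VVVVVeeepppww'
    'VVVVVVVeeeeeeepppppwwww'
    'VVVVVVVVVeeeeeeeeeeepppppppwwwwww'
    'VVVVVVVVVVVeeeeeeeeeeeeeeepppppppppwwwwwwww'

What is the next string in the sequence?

VVVVVVVVVVVVVeeeeeeeeeeeeeeeeeeepppppppppppwwwwwwwwww

Reading off run lengths: V runs 5, 7, 9, 11; e runs 3, 7, 11, 15; p runs 3, 5, 7, 9; w runs 2, 4, 6, 8 — each is linear in n (n = 1, 2, …).
At n = 5 the blocks have lengths 13, 19, 11, 10.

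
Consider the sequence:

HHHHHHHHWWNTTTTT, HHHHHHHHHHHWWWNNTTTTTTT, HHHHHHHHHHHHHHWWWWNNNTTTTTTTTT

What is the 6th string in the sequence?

Each string has the form H^{3n+2} W^{n} N^{n-1} T^{2n+1}, where the shown terms are n = 2, 3, 4.
Setting n = 7 gives 23, 7, 6, 15 characters in each block.

HHHHHHHHHHHHHHHHHHHHHHHWWWWWWWNNNNNNTTTTTTTTTTTTTTT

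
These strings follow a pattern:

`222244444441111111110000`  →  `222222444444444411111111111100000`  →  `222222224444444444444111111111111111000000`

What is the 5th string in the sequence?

222222222222444444444444444444411111111111111111111100000000

Each string has the form 2^{2n} 4^{3n+1} 1^{3n+3} 0^{n+2}, where the shown terms are n = 2, 3, 4.
Setting n = 6 gives 12, 19, 21, 8 characters in each block.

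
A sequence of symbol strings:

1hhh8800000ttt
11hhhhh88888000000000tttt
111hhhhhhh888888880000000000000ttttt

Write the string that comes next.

Reading off run lengths: 1 runs 1, 2, 3; h runs 3, 5, 7; 8 runs 2, 5, 8; 0 runs 5, 9, 13; t runs 3, 4, 5 — each is linear in n (n = 1, 2, …).
At n = 4 the blocks have lengths 4, 9, 11, 17, 6.

1111hhhhhhhhh8888888888800000000000000000tttttt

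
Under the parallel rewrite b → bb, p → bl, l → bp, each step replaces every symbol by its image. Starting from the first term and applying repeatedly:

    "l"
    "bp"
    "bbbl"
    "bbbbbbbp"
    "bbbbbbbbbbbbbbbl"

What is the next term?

bbbbbbbbbbbbbbbbbbbbbbbbbbbbbbbp

Replace each of the 16 characters of bbbbbbbbbbbbbbbl in place — bb bb bb bb bb bb bb bb bb bb bb bb bb bb bb bp — and concatenate.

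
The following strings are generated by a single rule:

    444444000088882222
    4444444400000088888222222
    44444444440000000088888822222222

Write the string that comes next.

444444444444000000000088888882222222222

The n-th term is 2n+2 4's then 2n 0's then n+2 8's then 2n 2's, where the shown terms are n = 2, 3, 4.
Setting n = 5 gives 12, 10, 7, 10 characters in each block.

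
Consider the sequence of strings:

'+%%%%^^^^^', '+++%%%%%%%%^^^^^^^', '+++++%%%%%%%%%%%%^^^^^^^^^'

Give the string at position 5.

Each string has the form +^{2n-1} %^{4n} ^^{2n+3} (n = 1, 2, …).
For term 5, n = 5, so the run lengths are 9, 20, 13.

+++++++++%%%%%%%%%%%%%%%%%%%%^^^^^^^^^^^^^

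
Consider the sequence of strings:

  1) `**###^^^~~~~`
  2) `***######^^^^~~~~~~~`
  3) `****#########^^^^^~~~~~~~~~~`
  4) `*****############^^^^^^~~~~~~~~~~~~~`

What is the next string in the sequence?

Each string has the form *^{n+1} #^{3n} ^^{n+2} ~^{3n+1} (n = 1, 2, …).
For the next term, n = 5, so the run lengths are 6, 15, 7, 16.

******###############^^^^^^^~~~~~~~~~~~~~~~~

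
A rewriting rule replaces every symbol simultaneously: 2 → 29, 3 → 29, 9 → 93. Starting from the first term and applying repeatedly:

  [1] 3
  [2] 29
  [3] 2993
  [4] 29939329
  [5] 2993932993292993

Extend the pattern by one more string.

Rewriting the 16 symbols of 2993932993292993 one by one yields 29 93 93 29 93 29 29 93 93 29 29 93 29 93 93 29; concatenated:

29939329932929939329299329939329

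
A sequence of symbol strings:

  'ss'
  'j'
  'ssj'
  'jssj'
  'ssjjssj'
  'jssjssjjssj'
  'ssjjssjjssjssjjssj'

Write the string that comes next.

jssjssjjssjssjjssjjssjssjjssj

Each term (from the third on) is the two preceding terms concatenated in order: term 3 = ss·j = ssj.
The next term joins jssjssjjssj and ssjjssjjssjssjjssj.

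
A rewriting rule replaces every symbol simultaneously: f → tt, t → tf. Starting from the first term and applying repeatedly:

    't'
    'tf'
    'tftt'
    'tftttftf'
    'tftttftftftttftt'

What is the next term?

Replace each of the 16 characters of tftttftftftttftt in place — tf tt tf tf tf tt tf tt tf tt tf tf tf tt tf tf — and concatenate.

tftttftftftttftttftttftftftttftf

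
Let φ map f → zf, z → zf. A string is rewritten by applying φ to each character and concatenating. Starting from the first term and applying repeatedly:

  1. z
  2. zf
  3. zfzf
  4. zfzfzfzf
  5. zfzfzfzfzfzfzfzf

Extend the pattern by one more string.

φ(zfzfzfzfzfzfzfzf) expands symbol-by-symbol to zf zf zf zf zf zf zf zf zf zf zf zf zf zf zf zf; joining the 16 pieces gives the next term.

zfzfzfzfzfzfzfzfzfzfzfzfzfzfzfzf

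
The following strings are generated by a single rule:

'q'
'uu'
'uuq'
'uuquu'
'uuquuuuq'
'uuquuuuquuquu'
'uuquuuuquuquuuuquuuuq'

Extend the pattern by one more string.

Each term (from the third on) is the previous term followed by the one before it: term 3 = uu·q = uuq.
So term 8 is uuquuuuquuquuuuquuuuq·uuquuuuquuquu.

uuquuuuquuquuuuquuuuquuquuuuquuquu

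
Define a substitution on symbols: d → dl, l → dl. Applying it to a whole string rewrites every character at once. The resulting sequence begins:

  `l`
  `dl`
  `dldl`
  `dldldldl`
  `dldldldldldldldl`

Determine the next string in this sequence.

dldldldldldldldldldldldldldldldl

Applying the rule to each of the 16 symbols of dldldldldldldldl gives the pieces dl dl dl dl dl dl dl dl dl dl dl dl dl dl dl dl, which concatenate to the answer.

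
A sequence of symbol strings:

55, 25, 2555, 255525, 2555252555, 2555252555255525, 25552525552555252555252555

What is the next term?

Each term (from the third on) is the previous term followed by the one before it: term 3 = 25·55 = 2555.
Continuing: 25552525552555252555252555 · 2555252555255525 gives term 8.

255525255525552525552525552555252555255525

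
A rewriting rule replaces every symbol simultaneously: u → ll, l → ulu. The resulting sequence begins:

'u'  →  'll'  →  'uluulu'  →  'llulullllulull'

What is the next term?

uluulullululluluuluuluulullululluluulu

Replace each of the 14 characters of llulullllulull in place — ulu ulu ll ulu ll ulu ulu ulu ulu ll ulu ll ulu ulu — and concatenate.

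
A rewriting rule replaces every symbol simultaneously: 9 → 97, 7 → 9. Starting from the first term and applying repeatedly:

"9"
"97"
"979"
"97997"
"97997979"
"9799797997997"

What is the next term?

979979799799797997979

Applying the rule to each of the 13 symbols of 9799797997997 gives the pieces 97 9 97 97 9 97 9 97 97 9 97 97 9, which concatenate to the answer.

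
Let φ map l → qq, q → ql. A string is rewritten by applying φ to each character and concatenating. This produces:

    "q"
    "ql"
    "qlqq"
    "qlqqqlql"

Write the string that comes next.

qlqqqlqlqlqqqlqq

Expanding qlqqqlql: q→ql, l→qq, q→ql, q→ql, q→ql, l→qq, q→ql, l→qq. Concatenated: ql qq ql ql ql qq ql qq.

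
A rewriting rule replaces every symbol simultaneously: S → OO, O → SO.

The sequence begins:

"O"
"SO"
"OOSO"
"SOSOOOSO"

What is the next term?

Apply φ to SOSOOOSO symbol by symbol: S→OO, O→SO, S→OO, O→SO, O→SO, O→SO, S→OO, O→SO; joined: OO SO OO SO SO SO OO SO.

OOSOOOSOSOSOOOSO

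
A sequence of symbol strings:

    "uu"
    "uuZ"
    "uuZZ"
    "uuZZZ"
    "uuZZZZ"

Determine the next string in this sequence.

uuZZZZZ

Every step adds Z to the end: s(k+1) = s(k)·Z.
One more step from uuZZZZ gives the answer.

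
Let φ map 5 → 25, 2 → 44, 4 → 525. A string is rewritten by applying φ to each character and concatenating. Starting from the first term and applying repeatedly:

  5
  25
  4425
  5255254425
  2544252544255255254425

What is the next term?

Rewriting the 22 symbols of 2544252544255255254425 one by one yields 44 25 525 525 44 25 44 25 525 525 44 25 25 44 25 25 44 25 525 525 44 25; concatenated:

44255255254425442552552544252544252544255255254425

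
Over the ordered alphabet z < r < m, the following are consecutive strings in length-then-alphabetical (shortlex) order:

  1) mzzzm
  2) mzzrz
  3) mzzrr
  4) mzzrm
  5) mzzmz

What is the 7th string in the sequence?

Stepping forward 2 times from mzzmz: mzzmz → mzzmr, then the target.

mzzmm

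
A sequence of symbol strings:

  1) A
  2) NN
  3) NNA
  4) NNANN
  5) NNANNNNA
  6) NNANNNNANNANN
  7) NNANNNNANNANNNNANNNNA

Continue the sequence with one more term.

This is a Fibonacci-style word recurrence s(k) = s(k−1)·s(k−2): e.g. NN·A = NNA.
The next term joins NNANNNNANNANNNNANNNNA and NNANNNNANNANN.

NNANNNNANNANNNNANNNNANNANNNNANNANN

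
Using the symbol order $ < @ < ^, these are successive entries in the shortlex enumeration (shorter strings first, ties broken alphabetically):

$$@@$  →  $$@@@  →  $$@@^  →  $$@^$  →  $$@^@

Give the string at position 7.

Stepping forward 2 times from $$@^@: $$@^@ → $$@^^, then the target.

$$^$$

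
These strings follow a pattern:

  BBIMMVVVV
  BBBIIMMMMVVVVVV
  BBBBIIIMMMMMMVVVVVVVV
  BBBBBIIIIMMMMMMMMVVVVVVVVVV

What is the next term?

Term n consists of n B's, followed by n-1 I's, followed by 2n-2 M's, followed by 2n V's, where the shown terms are n = 2, 3, 4, 5.
At n = 6 the blocks have lengths 6, 5, 10, 12.

BBBBBBIIIIIMMMMMMMMMMVVVVVVVVVVVV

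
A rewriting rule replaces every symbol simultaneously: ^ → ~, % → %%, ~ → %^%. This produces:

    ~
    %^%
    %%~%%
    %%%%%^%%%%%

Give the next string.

%%%%%%%%%%~%%%%%%%%%%

Expanding %%%%%^%%%%%: %→%%, %→%%, %→%%, %→%%, %→%%, ^→~, %→%%, %→%%, %→%%, %→%%, %→%%. Concatenated: %% %% %% %% %% ~ %% %% %% %% %%.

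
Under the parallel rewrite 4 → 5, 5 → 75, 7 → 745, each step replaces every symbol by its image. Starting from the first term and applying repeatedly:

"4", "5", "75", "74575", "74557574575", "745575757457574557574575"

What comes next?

74557575745757457574557574575745575757457574557574575

Replace each of the 24 characters of 745575757457574557574575 in place — 745 5 75 75 745 75 745 75 745 5 75 745 75 745 5 75 75 745 75 745 5 75 745 75 — and concatenate.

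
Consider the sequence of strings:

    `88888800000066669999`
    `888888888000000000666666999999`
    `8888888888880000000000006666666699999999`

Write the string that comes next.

Term n consists of 3n 8's, followed by 3n 0's, followed by 2n 6's, followed by 2n 9's, where the shown terms are n = 2, 3, 4.
Setting n = 5 gives 15, 15, 10, 10 characters in each block.

88888888888888800000000000000066666666669999999999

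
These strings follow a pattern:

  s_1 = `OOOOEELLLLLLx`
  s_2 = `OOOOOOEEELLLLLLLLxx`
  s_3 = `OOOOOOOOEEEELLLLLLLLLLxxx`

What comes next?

OOOOOOOOOOEEEEELLLLLLLLLLLLxxxx

Term n consists of 2n O's, followed by n E's, followed by 2n+2 L's, followed by n-1 x's, where the shown terms are n = 2, 3, 4.
For the next term, n = 5, so the run lengths are 10, 5, 12, 4.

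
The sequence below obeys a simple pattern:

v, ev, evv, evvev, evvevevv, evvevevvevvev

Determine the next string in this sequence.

evvevevvevvevevvevevv

Each term (from the third on) is the previous term followed by the one before it: term 3 = ev·v = evv.
Continuing: evvevevvevvev · evvevevv gives term 7.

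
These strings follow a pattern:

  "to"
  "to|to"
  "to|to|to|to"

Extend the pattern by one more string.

Each string is two copies of the previous one joined by '|'.
So the next term is two copies of to|to|to|to with '|' between the halves.

to|to|to|to|to|to|to|to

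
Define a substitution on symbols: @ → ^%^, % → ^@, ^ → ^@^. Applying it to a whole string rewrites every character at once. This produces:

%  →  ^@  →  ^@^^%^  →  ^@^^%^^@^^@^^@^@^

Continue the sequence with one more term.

Rewriting the 17 symbols of ^@^^%^^@^^@^^@^@^ one by one yields ^@^ ^%^ ^@^ ^@^ ^@ ^@^ ^@^ ^%^ ^@^ ^@^ ^%^ ^@^ ^@^ ^%^ ^@^ ^%^ ^@^; concatenated:

^@^^%^^@^^@^^@^@^^@^^%^^@^^@^^%^^@^^@^^%^^@^^%^^@^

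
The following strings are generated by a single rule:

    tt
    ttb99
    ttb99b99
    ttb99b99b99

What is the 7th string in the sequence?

ttb99b99b99b99b99b99

Every step adds b99 to the end: s(k+1) = s(k)·b99.
From ttb99b99b99, 3 further steps: ttb99b99b99 → ttb99b99b99b99 → ttb99b99b99b99b99 → (answer).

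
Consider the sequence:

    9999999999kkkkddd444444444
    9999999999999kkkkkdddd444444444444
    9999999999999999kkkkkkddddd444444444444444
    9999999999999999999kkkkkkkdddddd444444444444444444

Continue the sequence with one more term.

The n-th term is 3n+1 9's then n+1 k's then n d's then 3n 4's, where the shown terms are n = 3, 4, 5, 6.
For the next term, n = 7, so the run lengths are 22, 8, 7, 21.

9999999999999999999999kkkkkkkkddddddd444444444444444444444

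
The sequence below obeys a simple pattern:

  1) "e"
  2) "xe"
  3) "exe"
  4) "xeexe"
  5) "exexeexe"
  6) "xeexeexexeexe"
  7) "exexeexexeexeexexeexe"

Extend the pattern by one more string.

xeexeexexeexeexexeexexeexeexexeexe

Each term (from the third on) is the two preceding terms concatenated in order: term 3 = e·xe = exe.
The next term joins xeexeexexeexe and exexeexexeexeexexeexe.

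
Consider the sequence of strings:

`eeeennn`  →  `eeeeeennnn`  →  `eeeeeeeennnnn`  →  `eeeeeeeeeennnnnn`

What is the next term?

eeeeeeeeeeeennnnnnn

The n-th term is 2n e's then n+1 n's, where the shown terms are n = 2, 3, 4, 5.
At n = 6 the blocks have lengths 12, 7.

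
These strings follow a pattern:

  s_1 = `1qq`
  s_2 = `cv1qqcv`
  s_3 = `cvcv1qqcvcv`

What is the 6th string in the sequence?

cvcvcvcvcv1qqcvcvcvcvcv

s(k+1) = cv·s(k)·cv, so each term gains cv as a prefix and cv as a suffix.
From cvcv1qqcvcv, 3 further steps: cvcv1qqcvcv → cvcvcv1qqcvcvcv → cvcvcvcv1qqcvcvcvcv → (answer).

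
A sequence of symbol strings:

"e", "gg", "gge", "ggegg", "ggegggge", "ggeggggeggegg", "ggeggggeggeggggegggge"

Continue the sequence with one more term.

ggeggggeggeggggeggggeggeggggeggegg

This is a Fibonacci-style word recurrence s(k) = s(k−1)·s(k−2): e.g. gg·e = gge.
The next term joins ggeggggeggeggggegggge and ggeggggeggegg.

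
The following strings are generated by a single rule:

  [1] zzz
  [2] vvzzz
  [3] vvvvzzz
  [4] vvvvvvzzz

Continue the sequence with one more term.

vvvvvvvvzzz

The strings grow by a fixed prefix vv each time.
One more step from vvvvvvzzz gives the answer.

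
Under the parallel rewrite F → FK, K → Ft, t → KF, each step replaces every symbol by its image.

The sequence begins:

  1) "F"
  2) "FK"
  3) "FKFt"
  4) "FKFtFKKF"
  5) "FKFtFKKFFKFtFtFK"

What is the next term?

FKFtFKKFFKFtFtFKFKFtFKKFFKKFFKFt

Applying the rule to each of the 16 symbols of FKFtFKKFFKFtFtFK gives the pieces FK Ft FK KF FK Ft Ft FK FK Ft FK KF FK KF FK Ft, which concatenate to the answer.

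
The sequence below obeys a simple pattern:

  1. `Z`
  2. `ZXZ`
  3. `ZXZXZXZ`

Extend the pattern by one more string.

ZXZXZXZXZXZXZXZ

s(k+1) = s(k)·X·s(k) — each term doubles the last with 'X' between the halves.
So the next term is two copies of ZXZXZXZ with 'X' between the halves.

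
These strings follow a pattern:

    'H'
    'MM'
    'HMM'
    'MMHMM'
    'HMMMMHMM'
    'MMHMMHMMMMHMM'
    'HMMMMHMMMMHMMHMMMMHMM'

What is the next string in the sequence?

From term 3 onward, concatenate the second-to-last term with the last: H·MM = HMM, MM·HMM = MMHMM, …
So term 8 is MMHMMHMMMMHMM·HMMMMHMMMMHMMHMMMMHMM.

MMHMMHMMMMHMMHMMMMHMMMMHMMHMMMMHMM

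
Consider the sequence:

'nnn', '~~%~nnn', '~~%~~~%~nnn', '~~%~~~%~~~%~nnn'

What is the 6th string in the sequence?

Each term is the previous one with ~~%~ prepended.
From ~~%~~~%~~~%~nnn, 2 further steps: ~~%~~~%~~~%~nnn → ~~%~~~%~~~%~~~%~nnn → (answer).

~~%~~~%~~~%~~~%~~~%~nnn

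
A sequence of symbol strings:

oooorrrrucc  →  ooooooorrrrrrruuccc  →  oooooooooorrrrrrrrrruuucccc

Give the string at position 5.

The n-th term is 3n+1 o's then 3n+1 r's then n u's then n+1 c's (n = 1, 2, …).
At n = 5 the blocks have lengths 16, 16, 5, 6.

oooooooooooooooorrrrrrrrrrrrrrrruuuuucccccc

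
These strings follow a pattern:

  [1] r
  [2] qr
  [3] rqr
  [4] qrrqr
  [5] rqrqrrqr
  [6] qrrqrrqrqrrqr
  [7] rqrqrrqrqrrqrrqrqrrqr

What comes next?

From term 3 onward, concatenate the second-to-last term with the last: r·qr = rqr, qr·rqr = qrrqr, …
Continuing: qrrqrrqrqrrqr · rqrqrrqrqrrqrrqrqrrqr gives term 8.

qrrqrrqrqrrqrrqrqrrqrqrrqrrqrqrrqr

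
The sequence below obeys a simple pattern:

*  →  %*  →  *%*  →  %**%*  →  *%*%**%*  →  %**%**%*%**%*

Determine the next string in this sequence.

Each term (from the third on) is the two preceding terms concatenated in order: term 3 = *·%* = *%*.
The next term joins *%*%**%* and %**%**%*%**%*.

*%*%**%*%**%**%*%**%*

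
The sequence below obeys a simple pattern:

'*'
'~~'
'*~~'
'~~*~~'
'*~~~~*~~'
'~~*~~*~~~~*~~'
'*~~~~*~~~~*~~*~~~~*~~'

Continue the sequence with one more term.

~~*~~*~~~~*~~*~~~~*~~~~*~~*~~~~*~~

From term 3 onward, concatenate the second-to-last term with the last: *·~~ = *~~, ~~·*~~ = ~~*~~, …
So term 8 is ~~*~~*~~~~*~~·*~~~~*~~~~*~~*~~~~*~~.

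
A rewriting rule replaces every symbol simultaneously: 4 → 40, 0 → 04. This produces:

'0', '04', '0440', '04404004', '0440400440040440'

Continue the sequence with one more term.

04404004400404404004044004404004

Applying the rule to each of the 16 symbols of 0440400440040440 gives the pieces 04 40 40 04 40 04 04 40 40 04 04 40 04 40 40 04, which concatenate to the answer.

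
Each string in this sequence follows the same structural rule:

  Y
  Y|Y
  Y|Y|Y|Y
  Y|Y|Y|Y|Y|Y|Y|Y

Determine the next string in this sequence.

Y|Y|Y|Y|Y|Y|Y|Y|Y|Y|Y|Y|Y|Y|Y|Y

s(k+1) = s(k)·|·s(k) — each term doubles the last with '|' between the halves.
So the next term is two copies of Y|Y|Y|Y|Y|Y|Y|Y with '|' between the halves.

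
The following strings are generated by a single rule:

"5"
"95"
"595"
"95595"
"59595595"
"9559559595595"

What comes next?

595955959559559595595

From term 3 onward, concatenate the second-to-last term with the last: 5·95 = 595, 95·595 = 95595, …
So term 7 is 59595595·9559559595595.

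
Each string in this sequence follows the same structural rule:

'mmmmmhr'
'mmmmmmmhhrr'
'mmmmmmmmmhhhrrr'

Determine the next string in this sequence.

mmmmmmmmmmmhhhhrrrr

Term n consists of 2n+1 m's, followed by n-1 h's, followed by n-1 r's, where the shown terms are n = 2, 3, 4.
At n = 5 the blocks have lengths 11, 4, 4.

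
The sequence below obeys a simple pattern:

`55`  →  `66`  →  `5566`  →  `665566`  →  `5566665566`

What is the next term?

6655665566665566

This is a Fibonacci-style word recurrence s(k) = s(k−2)·s(k−1): e.g. 55·66 = 5566.
So term 6 is 665566·5566665566.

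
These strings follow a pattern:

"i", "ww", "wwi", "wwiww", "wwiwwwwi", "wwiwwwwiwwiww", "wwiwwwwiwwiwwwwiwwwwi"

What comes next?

wwiwwwwiwwiwwwwiwwwwiwwiwwwwiwwiww

From term 3 onward, concatenate the last term with the second-to-last: ww·i = wwi, wwi·ww = wwiww, …
Continuing: wwiwwwwiwwiwwwwiwwwwi · wwiwwwwiwwiww gives term 8.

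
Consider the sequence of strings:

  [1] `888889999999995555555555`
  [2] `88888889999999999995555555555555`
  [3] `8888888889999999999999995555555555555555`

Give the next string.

888888888889999999999999999995555555555555555555

Each string has the form 8^{2n-1} 9^{3n} 5^{3n+1}, where the shown terms are n = 3, 4, 5.
For the next term, n = 6, so the run lengths are 11, 18, 19.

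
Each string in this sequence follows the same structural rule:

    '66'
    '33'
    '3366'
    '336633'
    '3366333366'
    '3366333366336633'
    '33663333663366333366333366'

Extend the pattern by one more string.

This is a Fibonacci-style word recurrence s(k) = s(k−1)·s(k−2): e.g. 33·66 = 3366.
So term 8 is 33663333663366333366333366·3366333366336633.

336633336633663333663333663366333366336633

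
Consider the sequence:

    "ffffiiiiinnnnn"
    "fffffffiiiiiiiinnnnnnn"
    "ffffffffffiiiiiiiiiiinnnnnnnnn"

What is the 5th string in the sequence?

ffffffffffffffffiiiiiiiiiiiiiiiiinnnnnnnnnnnnn

The n-th term is 3n-2 f's then 3n-1 i's then 2n+1 n's, where the shown terms are n = 2, 3, 4.
At n = 6 the blocks have lengths 16, 17, 13.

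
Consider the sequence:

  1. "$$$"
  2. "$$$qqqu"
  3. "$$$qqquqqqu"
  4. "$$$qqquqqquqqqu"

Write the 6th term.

The strings grow by a fixed suffix qqqu each time.
From $$$qqquqqquqqqu, 2 further steps: $$$qqquqqquqqqu → $$$qqquqqquqqquqqqu → (answer).

$$$qqquqqquqqquqqquqqqu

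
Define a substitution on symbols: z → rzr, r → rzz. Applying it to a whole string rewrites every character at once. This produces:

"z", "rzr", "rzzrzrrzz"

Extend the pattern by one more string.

Apply φ to rzzrzrrzz symbol by symbol: r→rzz, z→rzr, z→rzr, r→rzz, z→rzr, r→rzz, r→rzz, z→rzr, z→rzr; joined: rzz rzr rzr rzz rzr rzz rzz rzr rzr.

rzzrzrrzrrzzrzrrzzrzzrzrrzr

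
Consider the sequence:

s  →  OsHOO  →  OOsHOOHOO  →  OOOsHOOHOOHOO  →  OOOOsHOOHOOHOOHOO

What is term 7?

Every step adds O to the front and HOO to the end of the previous string.
From OOOOsHOOHOOHOOHOO, 2 further steps: OOOOsHOOHOOHOOHOO → OOOOOsHOOHOOHOOHOOHOO → (answer).

OOOOOOsHOOHOOHOOHOOHOOHOO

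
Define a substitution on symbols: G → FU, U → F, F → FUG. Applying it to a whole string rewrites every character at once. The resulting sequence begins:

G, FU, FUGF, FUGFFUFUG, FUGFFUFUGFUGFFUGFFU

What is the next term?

Applying the rule to each of the 19 symbols of FUGFFUFUGFUGFFUGFFU gives the pieces FUG F FU FUG FUG F FUG F FU FUG F FU FUG FUG F FU FUG FUG F, which concatenate to the answer.

FUGFFUFUGFUGFFUGFFUFUGFFUFUGFUGFFUFUGFUGF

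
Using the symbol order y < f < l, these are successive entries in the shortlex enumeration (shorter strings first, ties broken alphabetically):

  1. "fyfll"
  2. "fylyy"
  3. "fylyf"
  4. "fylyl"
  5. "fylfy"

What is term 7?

Advancing 2 positions from fylfy through fylfy → fylff reaches term 7.

fylfl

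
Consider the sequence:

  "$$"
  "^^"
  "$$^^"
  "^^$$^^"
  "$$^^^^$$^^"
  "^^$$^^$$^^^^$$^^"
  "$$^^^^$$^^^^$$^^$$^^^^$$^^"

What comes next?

This is a Fibonacci-style word recurrence s(k) = s(k−2)·s(k−1): e.g. $$·^^ = $$^^.
So term 8 is ^^$$^^$$^^^^$$^^·$$^^^^$$^^^^$$^^$$^^^^$$^^.

^^$$^^$$^^^^$$^^$$^^^^$$^^^^$$^^$$^^^^$$^^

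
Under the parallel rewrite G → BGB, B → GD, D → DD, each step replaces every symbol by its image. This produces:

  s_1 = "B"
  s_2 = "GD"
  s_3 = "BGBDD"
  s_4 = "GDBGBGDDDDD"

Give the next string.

Apply φ to GDBGBGDDDDD symbol by symbol: G→BGB, D→DD, B→GD, G→BGB, B→GD, G→BGB, D→DD, D→DD, D→DD, D→DD, D→DD; joined: BGB DD GD BGB GD BGB DD DD DD DD DD.

BGBDDGDBGBGDBGBDDDDDDDDDD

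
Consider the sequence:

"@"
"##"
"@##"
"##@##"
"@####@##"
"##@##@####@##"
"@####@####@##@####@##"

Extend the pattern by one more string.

##@##@####@##@####@####@##@####@##

This is a Fibonacci-style word recurrence s(k) = s(k−2)·s(k−1): e.g. @·## = @##.
Continuing: ##@##@####@## · @####@####@##@####@## gives term 8.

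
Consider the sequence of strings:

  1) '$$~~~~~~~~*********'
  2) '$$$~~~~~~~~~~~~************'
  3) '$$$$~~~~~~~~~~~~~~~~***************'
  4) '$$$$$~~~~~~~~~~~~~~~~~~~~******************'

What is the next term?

Each string has the form $^{n} ~^{4n} *^{3n+3}, where the shown terms are n = 2, 3, 4, 5.
For the next term, n = 6, so the run lengths are 6, 24, 21.

$$$$$$~~~~~~~~~~~~~~~~~~~~~~~~*********************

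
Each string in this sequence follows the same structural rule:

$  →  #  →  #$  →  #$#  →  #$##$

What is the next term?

#$##$#$#

From term 3 onward, concatenate the last term with the second-to-last: #·$ = #$, #$·# = #$#, …
Continuing: #$##$ · #$# gives term 6.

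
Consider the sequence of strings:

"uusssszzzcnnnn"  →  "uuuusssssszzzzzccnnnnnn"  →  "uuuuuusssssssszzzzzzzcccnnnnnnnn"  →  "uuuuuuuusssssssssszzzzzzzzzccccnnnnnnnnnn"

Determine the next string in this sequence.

uuuuuuuuuusssssssssssszzzzzzzzzzzcccccnnnnnnnnnnnn

Term n consists of 2n u's, followed by 2n+2 s's, followed by 2n+1 z's, followed by n c's, followed by 2n+2 n's (n = 1, 2, …).
At n = 5 the blocks have lengths 10, 12, 11, 5, 12.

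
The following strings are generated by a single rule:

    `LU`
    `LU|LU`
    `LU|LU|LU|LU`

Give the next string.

Each string is two copies of the previous one joined by '|'.
Doubling LU|LU|LU|LU with '|' between the halves:

LU|LU|LU|LU|LU|LU|LU|LU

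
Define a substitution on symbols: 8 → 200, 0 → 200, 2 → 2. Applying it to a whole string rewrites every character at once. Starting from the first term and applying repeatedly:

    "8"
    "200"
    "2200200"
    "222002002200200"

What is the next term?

2222002002200200222002002200200

Applying the rule to each of the 15 symbols of 222002002200200 gives the pieces 2 2 2 200 200 2 200 200 2 2 200 200 2 200 200, which concatenate to the answer.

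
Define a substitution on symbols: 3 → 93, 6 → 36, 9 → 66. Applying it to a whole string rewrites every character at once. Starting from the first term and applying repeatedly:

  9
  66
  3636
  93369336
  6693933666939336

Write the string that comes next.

Rewriting the 16 symbols of 6693933666939336 one by one yields 36 36 66 93 66 93 93 36 36 36 66 93 66 93 93 36; concatenated:

36366693669393363636669366939336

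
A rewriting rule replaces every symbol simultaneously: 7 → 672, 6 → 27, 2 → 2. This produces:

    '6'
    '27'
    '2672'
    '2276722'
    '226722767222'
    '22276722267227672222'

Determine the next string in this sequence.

222672276722222767222672276722222

Replace each of the 20 characters of 22276722267227672222 in place — 2 2 2 672 27 672 2 2 2 27 672 2 2 672 27 672 2 2 2 2 — and concatenate.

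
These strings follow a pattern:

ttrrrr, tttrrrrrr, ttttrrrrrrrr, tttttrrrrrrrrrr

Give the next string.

ttttttrrrrrrrrrrrr

The n-th term is n t's then 2n r's, where the shown terms are n = 2, 3, 4, 5.
Setting n = 6 gives 6, 12 characters in each block.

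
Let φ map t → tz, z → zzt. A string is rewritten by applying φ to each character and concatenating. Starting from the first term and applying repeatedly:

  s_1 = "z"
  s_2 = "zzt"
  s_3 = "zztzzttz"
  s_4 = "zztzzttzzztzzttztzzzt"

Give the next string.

zztzzttzzztzzttztzzztzztzzttzzztzzttztzzzttzzztzztzzttz

Replace each of the 21 characters of zztzzttzzztzzttztzzzt in place — zzt zzt tz zzt zzt tz tz zzt zzt zzt tz zzt zzt tz tz zzt tz zzt zzt zzt tz — and concatenate.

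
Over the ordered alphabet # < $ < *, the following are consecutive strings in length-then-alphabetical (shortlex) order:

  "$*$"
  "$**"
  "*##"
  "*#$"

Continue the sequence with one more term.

*#*

The successor of *#$ increments the rightmost position that isn't already * and resets every position after it to #.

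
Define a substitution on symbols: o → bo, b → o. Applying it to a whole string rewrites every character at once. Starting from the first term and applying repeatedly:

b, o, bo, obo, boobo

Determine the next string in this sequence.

Apply φ to boobo symbol by symbol: b→o, o→bo, o→bo, b→o, o→bo; joined: o bo bo o bo.

oboboobo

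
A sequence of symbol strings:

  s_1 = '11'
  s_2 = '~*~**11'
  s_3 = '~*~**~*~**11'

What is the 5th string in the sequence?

~*~**~*~**~*~**~*~**11

Each term is the previous one with ~*~** prepended.
From ~*~**~*~**11, 2 further steps: ~*~**~*~**11 → ~*~**~*~**~*~**11 → (answer).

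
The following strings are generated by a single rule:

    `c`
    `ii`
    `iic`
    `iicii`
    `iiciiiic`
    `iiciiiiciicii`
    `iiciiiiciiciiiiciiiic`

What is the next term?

iiciiiiciiciiiiciiiiciiciiiiciicii

Each term (from the third on) is the previous term followed by the one before it: term 3 = ii·c = iic.
Continuing: iiciiiiciiciiiiciiiic · iiciiiiciicii gives term 8.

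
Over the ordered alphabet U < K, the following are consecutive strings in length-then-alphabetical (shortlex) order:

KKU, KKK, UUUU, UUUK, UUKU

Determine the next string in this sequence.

The successor of UUKU increments the rightmost position that isn't already K and resets every position after it to U.

UUKK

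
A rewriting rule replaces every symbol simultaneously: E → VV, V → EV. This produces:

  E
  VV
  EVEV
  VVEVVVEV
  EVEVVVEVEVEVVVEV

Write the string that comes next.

VVEVVVEVEVEVVVEVVVEVVVEVEVEVVVEV

φ(EVEVVVEVEVEVVVEV) expands symbol-by-symbol to VV EV VV EV EV EV VV EV VV EV VV EV EV EV VV EV; joining the 16 pieces gives the next term.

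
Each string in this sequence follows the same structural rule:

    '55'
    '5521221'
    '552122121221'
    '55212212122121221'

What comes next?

Every step adds 21221 to the end: s(k+1) = s(k)·21221.
Applying this once more to 55212212122121221:

5521221212212122121221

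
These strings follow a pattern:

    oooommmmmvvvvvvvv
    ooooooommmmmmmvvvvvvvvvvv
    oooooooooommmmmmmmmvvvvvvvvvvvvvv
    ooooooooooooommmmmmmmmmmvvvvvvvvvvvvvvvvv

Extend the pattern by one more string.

Reading off run lengths: o runs 4, 7, 10, 13; m runs 5, 7, 9, 11; v runs 8, 11, 14, 17 — each is linear in n, where the shown terms are n = 2, 3, 4, 5.
For the next term, n = 6, so the run lengths are 16, 13, 20.

oooooooooooooooommmmmmmmmmmmmvvvvvvvvvvvvvvvvvvvv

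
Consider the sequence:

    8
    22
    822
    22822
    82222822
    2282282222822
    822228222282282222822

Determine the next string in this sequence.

2282282222822822228222282282222822

From term 3 onward, concatenate the second-to-last term with the last: 8·22 = 822, 22·822 = 22822, …
Continuing: 2282282222822 · 822228222282282222822 gives term 8.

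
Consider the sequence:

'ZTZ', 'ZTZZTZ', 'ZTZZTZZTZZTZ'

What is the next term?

Every step duplicates the string.
Doubling ZTZZTZZTZZTZ:

ZTZZTZZTZZTZZTZZTZZTZZTZ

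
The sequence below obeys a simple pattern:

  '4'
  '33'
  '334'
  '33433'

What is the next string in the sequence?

33433334

This is a Fibonacci-style word recurrence s(k) = s(k−1)·s(k−2): e.g. 33·4 = 334.
The next term joins 33433 and 334.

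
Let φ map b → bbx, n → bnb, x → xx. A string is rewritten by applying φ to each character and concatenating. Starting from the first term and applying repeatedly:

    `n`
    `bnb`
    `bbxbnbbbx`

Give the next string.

bbxbbxxxbbxbnbbbxbbxbbxxx

Rewriting each symbol of bbxbnbbbx: b→bbx, b→bbx, x→xx, b→bbx, n→bnb, b→bbx, b→bbx, b→bbx, x→xx, which concatenates to bbx bbx xx bbx bnb bbx bbx bbx xx.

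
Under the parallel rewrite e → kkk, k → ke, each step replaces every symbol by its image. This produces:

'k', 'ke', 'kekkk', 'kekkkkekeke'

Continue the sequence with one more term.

kekkkkekekekekkkkekkkkekkk

Rewriting each symbol of kekkkkekeke: k→ke, e→kkk, k→ke, k→ke, k→ke, k→ke, e→kkk, k→ke, e→kkk, k→ke, e→kkk, which concatenates to ke kkk ke ke ke ke kkk ke kkk ke kkk.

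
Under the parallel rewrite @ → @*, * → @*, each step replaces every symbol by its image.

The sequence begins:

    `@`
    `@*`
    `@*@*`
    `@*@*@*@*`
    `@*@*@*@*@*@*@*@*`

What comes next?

@*@*@*@*@*@*@*@*@*@*@*@*@*@*@*@*

Replace each of the 16 characters of @*@*@*@*@*@*@*@* in place — @* @* @* @* @* @* @* @* @* @* @* @* @* @* @* @* — and concatenate.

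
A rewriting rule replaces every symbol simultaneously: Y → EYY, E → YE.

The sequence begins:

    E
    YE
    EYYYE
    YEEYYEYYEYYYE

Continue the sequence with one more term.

Replace each of the 13 characters of YEEYYEYYEYYYE in place — EYY YE YE EYY EYY YE EYY EYY YE EYY EYY EYY YE — and concatenate.

EYYYEYEEYYEYYYEEYYEYYYEEYYEYYEYYYE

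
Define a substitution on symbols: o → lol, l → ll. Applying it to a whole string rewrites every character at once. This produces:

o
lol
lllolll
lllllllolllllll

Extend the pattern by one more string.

Rewriting the 15 symbols of lllllllolllllll one by one yields ll ll ll ll ll ll ll lol ll ll ll ll ll ll ll; concatenated:

lllllllllllllllolllllllllllllll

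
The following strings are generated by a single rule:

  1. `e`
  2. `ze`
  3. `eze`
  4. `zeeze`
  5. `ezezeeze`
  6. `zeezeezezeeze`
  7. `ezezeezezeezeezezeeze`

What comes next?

zeezeezezeezeezezeezezeezeezezeeze

From term 3 onward, concatenate the second-to-last term with the last: e·ze = eze, ze·eze = zeeze, …
Continuing: zeezeezezeeze · ezezeezezeezeezezeeze gives term 8.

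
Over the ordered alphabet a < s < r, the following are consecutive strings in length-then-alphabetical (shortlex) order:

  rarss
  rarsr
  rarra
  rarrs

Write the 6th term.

rsaaa

Advancing 2 positions from rarrs through rarrs → rarrr reaches term 6.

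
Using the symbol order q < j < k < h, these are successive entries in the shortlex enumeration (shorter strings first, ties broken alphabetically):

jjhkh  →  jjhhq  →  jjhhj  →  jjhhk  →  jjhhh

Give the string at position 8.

Stepping forward 3 times from jjhhh: jjhhh → jkqqq → jkqqj, then the target.

jkqqk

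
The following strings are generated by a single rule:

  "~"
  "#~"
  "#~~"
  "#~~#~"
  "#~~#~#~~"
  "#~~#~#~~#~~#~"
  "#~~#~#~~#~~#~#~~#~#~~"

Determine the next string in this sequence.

This is a Fibonacci-style word recurrence s(k) = s(k−1)·s(k−2): e.g. #~·~ = #~~.
The next term joins #~~#~#~~#~~#~#~~#~#~~ and #~~#~#~~#~~#~.

#~~#~#~~#~~#~#~~#~#~~#~~#~#~~#~~#~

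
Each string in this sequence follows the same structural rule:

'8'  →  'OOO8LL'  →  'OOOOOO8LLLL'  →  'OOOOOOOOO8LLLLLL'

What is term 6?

s(k+1) = OOO·s(k)·LL, so each term gains OOO as a prefix and LL as a suffix.
From OOOOOOOOO8LLLLLL, 2 further steps: OOOOOOOOO8LLLLLL → OOOOOOOOOOOO8LLLLLLLL → (answer).

OOOOOOOOOOOOOOO8LLLLLLLLLL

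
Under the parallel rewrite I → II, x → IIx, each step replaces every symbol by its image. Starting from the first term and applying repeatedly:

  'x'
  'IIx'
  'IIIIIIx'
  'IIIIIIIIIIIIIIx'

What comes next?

IIIIIIIIIIIIIIIIIIIIIIIIIIIIIIx

φ(IIIIIIIIIIIIIIx) expands symbol-by-symbol to II II II II II II II II II II II II II II IIx; joining the 15 pieces gives the next term.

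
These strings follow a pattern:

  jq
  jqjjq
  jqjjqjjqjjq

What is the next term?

Each string is two copies of the previous one joined by 'j'.
So the next term is two copies of jqjjqjjqjjq with 'j' between the halves.

jqjjqjjqjjqjjqjjqjjqjjq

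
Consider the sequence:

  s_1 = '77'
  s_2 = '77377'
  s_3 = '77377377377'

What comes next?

Every step duplicates the string with '3' between the halves.
Doubling 77377377377 with '3' between the halves:

77377377377377377377377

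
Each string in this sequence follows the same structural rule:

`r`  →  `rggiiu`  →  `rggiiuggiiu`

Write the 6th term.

rggiiuggiiuggiiuggiiuggiiu

Each term is the previous one with ggiiu appended.
From rggiiuggiiu, 3 further steps: rggiiuggiiu → rggiiuggiiuggiiu → rggiiuggiiuggiiuggiiu → (answer).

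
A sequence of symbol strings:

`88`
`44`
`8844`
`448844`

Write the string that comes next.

Each term (from the third on) is the two preceding terms concatenated in order: term 3 = 88·44 = 8844.
Continuing: 8844 · 448844 gives term 5.

8844448844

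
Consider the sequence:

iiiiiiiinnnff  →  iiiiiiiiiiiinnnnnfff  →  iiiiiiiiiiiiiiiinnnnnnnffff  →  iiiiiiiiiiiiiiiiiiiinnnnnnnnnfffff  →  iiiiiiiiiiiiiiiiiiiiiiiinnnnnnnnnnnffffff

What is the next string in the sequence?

Each string has the form i^{4n} n^{2n-1} f^{n}, where the shown terms are n = 2, 3, 4, 5, 6.
At n = 7 the blocks have lengths 28, 13, 7.

iiiiiiiiiiiiiiiiiiiiiiiiiiiinnnnnnnnnnnnnfffffff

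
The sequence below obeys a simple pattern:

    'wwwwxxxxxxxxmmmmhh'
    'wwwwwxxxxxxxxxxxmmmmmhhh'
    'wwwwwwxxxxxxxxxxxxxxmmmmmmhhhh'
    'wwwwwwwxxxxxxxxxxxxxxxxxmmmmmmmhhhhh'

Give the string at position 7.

Reading off run lengths: w runs 4, 5, 6, 7; x runs 8, 11, 14, 17; m runs 4, 5, 6, 7; h runs 2, 3, 4, 5 — each is linear in n, where the shown terms are n = 2, 3, 4, 5.
For term 7, n = 8, so the run lengths are 10, 26, 10, 8.

wwwwwwwwwwxxxxxxxxxxxxxxxxxxxxxxxxxxmmmmmmmmmmhhhhhhhh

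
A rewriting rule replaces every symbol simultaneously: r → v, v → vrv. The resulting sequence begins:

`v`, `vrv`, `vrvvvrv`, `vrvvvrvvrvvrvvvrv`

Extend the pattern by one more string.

vrvvvrvvrvvrvvvrvvrvvvrvvrvvvrvvrvvrvvvrv

Replace each of the 17 characters of vrvvvrvvrvvrvvvrv in place — vrv v vrv vrv vrv v vrv vrv v vrv vrv v vrv vrv vrv v vrv — and concatenate.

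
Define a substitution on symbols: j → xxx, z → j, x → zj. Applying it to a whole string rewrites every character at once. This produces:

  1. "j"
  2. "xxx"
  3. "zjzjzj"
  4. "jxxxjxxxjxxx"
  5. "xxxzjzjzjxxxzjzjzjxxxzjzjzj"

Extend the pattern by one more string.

Rewriting the 27 symbols of xxxzjzjzjxxxzjzjzjxxxzjzjzj one by one yields zj zj zj j xxx j xxx j xxx zj zj zj j xxx j xxx j xxx zj zj zj j xxx j xxx j xxx; concatenated:

zjzjzjjxxxjxxxjxxxzjzjzjjxxxjxxxjxxxzjzjzjjxxxjxxxjxxx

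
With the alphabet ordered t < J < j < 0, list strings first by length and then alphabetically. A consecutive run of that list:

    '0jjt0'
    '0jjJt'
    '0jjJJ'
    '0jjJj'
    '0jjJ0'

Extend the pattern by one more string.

0jjjt

Treat 0jjJ0 as a base-4 numeral over the given alphabet and add one, carrying through any trailing 0's.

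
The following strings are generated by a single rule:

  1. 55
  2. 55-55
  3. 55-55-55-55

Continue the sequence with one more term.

Each string is two copies of the previous one joined by '-'.
Doubling 55-55-55-55 with '-' between the halves:

55-55-55-55-55-55-55-55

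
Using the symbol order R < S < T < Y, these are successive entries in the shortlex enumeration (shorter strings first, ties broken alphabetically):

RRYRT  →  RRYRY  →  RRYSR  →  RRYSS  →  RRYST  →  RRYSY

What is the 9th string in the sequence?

RRYTT

Stepping forward 3 times from RRYSY: RRYSY → RRYTR → RRYTS, then the target.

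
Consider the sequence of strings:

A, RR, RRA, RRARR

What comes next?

RRARRRRA

From term 3 onward, concatenate the last term with the second-to-last: RR·A = RRA, RRA·RR = RRARR, …
The next term joins RRARR and RRA.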